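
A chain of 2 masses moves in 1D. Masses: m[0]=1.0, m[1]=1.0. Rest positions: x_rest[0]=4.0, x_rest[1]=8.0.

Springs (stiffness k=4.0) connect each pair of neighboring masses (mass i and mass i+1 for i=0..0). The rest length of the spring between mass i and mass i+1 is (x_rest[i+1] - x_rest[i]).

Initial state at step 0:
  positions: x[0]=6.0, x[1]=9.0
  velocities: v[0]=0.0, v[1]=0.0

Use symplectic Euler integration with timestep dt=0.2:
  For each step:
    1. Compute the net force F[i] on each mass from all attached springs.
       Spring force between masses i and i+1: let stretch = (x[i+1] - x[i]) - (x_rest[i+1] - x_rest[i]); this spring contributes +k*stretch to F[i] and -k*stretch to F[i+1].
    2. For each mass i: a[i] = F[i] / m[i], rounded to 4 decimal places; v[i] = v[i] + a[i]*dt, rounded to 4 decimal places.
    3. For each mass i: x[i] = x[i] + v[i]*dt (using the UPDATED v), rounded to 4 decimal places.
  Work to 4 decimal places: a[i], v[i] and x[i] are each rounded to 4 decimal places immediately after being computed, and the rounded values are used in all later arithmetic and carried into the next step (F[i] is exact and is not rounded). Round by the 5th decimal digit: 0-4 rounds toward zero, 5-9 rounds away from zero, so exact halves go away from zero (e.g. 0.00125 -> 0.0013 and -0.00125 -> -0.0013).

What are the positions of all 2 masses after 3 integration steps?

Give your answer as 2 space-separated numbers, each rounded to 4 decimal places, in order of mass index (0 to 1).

Answer: 5.2796 9.7204

Derivation:
Step 0: x=[6.0000 9.0000] v=[0.0000 0.0000]
Step 1: x=[5.8400 9.1600] v=[-0.8000 0.8000]
Step 2: x=[5.5712 9.4288] v=[-1.3440 1.3440]
Step 3: x=[5.2796 9.7204] v=[-1.4579 1.4579]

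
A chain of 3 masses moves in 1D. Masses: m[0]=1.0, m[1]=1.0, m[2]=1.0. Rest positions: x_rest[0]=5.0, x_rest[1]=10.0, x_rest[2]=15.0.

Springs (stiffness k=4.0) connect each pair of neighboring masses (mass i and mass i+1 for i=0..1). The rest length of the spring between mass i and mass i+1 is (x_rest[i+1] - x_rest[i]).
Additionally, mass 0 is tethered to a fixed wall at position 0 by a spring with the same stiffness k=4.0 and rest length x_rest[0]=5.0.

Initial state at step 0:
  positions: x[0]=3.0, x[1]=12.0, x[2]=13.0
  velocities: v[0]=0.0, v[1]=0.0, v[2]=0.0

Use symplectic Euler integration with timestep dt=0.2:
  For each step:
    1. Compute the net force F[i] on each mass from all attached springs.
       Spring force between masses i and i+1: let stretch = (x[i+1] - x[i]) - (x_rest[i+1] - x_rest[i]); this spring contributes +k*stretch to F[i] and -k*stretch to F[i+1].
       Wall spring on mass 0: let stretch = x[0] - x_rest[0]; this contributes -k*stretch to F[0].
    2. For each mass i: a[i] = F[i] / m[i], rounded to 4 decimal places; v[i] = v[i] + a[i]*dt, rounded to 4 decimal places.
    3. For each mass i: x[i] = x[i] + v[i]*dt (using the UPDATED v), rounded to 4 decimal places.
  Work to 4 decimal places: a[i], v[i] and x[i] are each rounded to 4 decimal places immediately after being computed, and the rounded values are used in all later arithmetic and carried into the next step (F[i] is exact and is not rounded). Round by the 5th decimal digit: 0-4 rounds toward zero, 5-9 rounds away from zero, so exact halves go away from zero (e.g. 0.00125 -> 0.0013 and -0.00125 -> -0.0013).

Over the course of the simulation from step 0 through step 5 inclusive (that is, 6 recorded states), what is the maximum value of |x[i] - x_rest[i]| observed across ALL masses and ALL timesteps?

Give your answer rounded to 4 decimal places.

Step 0: x=[3.0000 12.0000 13.0000] v=[0.0000 0.0000 0.0000]
Step 1: x=[3.9600 10.7200 13.6400] v=[4.8000 -6.4000 3.2000]
Step 2: x=[5.3680 8.8256 14.6128] v=[7.0400 -9.4720 4.8640]
Step 3: x=[6.4703 7.3039 15.4596] v=[5.5117 -7.6083 4.2342]
Step 4: x=[6.6708 6.9538 15.8015] v=[1.0023 -1.7506 1.7096]
Step 5: x=[5.8492 7.9740 15.5278] v=[-4.1079 5.1012 -1.3686]
Max displacement = 3.0462

Answer: 3.0462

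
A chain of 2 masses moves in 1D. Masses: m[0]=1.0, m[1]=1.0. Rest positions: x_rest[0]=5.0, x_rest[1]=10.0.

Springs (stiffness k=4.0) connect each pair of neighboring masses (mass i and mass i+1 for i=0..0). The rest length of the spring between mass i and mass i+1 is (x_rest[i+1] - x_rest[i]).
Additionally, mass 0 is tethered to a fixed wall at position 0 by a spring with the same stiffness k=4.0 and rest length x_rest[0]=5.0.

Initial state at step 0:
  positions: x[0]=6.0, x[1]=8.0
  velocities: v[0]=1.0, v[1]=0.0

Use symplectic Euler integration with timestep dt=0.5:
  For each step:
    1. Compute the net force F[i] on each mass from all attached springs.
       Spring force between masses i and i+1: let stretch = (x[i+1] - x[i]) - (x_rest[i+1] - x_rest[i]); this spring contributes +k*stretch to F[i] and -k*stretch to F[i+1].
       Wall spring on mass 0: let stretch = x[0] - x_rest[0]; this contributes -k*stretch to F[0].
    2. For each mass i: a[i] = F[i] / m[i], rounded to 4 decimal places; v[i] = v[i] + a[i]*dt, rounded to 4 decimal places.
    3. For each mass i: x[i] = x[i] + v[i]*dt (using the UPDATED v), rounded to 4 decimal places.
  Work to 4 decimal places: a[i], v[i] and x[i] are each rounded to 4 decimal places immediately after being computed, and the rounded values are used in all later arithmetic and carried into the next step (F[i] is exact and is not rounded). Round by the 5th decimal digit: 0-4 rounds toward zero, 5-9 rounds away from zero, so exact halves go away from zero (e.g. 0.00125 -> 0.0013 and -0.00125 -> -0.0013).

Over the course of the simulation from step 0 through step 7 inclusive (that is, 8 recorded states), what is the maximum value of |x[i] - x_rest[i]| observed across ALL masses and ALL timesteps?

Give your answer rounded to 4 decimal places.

Step 0: x=[6.0000 8.0000] v=[1.0000 0.0000]
Step 1: x=[2.5000 11.0000] v=[-7.0000 6.0000]
Step 2: x=[5.0000 10.5000] v=[5.0000 -1.0000]
Step 3: x=[8.0000 9.5000] v=[6.0000 -2.0000]
Step 4: x=[4.5000 12.0000] v=[-7.0000 5.0000]
Step 5: x=[4.0000 12.0000] v=[-1.0000 0.0000]
Step 6: x=[7.5000 9.0000] v=[7.0000 -6.0000]
Step 7: x=[5.0000 9.5000] v=[-5.0000 1.0000]
Max displacement = 3.0000

Answer: 3.0000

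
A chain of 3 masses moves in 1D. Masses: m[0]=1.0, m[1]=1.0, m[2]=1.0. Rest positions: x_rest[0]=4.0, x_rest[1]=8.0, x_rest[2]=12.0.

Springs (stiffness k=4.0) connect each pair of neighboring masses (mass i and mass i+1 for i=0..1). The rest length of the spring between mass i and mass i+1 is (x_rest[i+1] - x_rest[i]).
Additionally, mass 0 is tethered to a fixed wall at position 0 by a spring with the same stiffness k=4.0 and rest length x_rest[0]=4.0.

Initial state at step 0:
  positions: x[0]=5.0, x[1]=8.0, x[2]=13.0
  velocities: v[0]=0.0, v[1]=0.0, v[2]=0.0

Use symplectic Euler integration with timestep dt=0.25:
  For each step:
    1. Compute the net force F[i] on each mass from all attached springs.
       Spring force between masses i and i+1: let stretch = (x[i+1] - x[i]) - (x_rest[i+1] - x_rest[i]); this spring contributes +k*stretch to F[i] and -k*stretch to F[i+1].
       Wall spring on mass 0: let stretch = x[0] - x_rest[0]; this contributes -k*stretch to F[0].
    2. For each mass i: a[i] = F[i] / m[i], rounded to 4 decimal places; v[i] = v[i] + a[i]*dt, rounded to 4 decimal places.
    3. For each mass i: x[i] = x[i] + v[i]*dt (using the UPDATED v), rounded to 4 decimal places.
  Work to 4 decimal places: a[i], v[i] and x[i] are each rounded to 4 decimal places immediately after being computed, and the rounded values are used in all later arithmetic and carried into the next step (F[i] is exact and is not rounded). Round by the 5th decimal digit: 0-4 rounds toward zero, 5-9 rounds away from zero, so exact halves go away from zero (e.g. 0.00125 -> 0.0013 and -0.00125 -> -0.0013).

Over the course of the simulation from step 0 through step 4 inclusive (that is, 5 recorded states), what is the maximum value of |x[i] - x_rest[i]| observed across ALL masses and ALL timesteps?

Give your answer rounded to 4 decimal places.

Answer: 1.1719

Derivation:
Step 0: x=[5.0000 8.0000 13.0000] v=[0.0000 0.0000 0.0000]
Step 1: x=[4.5000 8.5000 12.7500] v=[-2.0000 2.0000 -1.0000]
Step 2: x=[3.8750 9.0625 12.4375] v=[-2.5000 2.2500 -1.2500]
Step 3: x=[3.5781 9.1719 12.2813] v=[-1.1875 0.4375 -0.6250]
Step 4: x=[3.7852 8.6602 12.3477] v=[0.8282 -2.0469 0.2656]
Max displacement = 1.1719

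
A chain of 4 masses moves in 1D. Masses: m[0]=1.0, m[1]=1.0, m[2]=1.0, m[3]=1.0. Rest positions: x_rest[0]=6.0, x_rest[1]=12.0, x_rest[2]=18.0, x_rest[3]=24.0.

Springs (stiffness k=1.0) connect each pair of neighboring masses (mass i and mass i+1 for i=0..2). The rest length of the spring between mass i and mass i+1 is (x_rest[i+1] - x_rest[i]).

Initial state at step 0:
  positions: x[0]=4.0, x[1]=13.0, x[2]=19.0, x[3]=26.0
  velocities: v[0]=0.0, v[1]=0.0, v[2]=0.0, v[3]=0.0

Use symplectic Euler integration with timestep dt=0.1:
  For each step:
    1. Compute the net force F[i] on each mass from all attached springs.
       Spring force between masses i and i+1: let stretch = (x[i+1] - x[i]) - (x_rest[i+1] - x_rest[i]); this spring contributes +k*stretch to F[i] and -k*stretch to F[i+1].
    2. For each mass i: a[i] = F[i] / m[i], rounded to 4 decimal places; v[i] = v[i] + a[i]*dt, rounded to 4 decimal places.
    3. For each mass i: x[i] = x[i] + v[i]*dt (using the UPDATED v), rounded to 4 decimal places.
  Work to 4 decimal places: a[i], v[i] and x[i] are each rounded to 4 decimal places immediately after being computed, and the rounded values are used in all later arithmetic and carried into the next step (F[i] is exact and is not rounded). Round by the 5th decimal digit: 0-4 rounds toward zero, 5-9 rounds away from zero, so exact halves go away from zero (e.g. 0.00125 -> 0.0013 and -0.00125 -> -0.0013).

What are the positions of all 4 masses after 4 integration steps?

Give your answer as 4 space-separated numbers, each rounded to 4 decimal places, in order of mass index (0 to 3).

Answer: 4.2911 12.7148 19.0911 25.9030

Derivation:
Step 0: x=[4.0000 13.0000 19.0000 26.0000] v=[0.0000 0.0000 0.0000 0.0000]
Step 1: x=[4.0300 12.9700 19.0100 25.9900] v=[0.3000 -0.3000 0.1000 -0.1000]
Step 2: x=[4.0894 12.9110 19.0294 25.9702] v=[0.5940 -0.5900 0.1940 -0.1980]
Step 3: x=[4.1770 12.8250 19.0570 25.9410] v=[0.8762 -0.8603 0.2762 -0.2921]
Step 4: x=[4.2911 12.7148 19.0911 25.9030] v=[1.1410 -1.1019 0.3414 -0.3805]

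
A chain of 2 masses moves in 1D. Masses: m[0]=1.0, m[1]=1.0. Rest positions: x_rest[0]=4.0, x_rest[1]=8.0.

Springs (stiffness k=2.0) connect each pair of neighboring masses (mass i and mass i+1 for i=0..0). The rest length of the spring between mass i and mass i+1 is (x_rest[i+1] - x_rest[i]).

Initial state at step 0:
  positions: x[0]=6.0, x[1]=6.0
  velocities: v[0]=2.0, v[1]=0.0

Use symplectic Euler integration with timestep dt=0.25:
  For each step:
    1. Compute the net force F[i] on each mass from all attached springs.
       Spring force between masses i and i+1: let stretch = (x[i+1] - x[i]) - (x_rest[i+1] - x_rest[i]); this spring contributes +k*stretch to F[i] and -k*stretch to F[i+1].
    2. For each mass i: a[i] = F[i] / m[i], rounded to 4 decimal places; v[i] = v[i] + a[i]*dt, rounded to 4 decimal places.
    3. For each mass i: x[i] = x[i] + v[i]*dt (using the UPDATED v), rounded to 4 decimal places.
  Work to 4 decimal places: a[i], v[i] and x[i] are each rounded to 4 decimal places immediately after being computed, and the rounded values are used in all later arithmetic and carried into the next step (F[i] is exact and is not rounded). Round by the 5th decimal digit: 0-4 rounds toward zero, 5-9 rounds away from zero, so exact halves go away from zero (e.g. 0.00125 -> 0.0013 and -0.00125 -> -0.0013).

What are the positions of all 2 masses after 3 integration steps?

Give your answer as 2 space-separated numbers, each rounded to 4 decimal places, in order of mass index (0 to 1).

Step 0: x=[6.0000 6.0000] v=[2.0000 0.0000]
Step 1: x=[6.0000 6.5000] v=[0.0000 2.0000]
Step 2: x=[5.5625 7.4375] v=[-1.7500 3.7500]
Step 3: x=[4.8594 8.6406] v=[-2.8125 4.8125]

Answer: 4.8594 8.6406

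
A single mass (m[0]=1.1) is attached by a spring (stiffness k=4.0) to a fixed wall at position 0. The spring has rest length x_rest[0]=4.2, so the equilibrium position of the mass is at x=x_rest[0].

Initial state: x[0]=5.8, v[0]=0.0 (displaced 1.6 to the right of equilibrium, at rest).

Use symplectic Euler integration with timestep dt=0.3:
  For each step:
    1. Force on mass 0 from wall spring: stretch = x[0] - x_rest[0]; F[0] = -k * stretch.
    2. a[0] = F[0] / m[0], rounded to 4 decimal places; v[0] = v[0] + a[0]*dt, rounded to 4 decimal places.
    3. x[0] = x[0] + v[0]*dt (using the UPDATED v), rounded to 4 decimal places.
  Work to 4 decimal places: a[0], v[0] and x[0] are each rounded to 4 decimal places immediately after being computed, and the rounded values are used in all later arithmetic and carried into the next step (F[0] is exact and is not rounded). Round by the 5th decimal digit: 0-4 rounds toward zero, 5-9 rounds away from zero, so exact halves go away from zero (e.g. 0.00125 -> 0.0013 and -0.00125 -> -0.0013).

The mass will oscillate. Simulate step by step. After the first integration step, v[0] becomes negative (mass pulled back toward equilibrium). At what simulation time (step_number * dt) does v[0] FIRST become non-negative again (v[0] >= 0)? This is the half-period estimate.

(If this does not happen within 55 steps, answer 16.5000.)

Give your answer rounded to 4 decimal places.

Answer: 1.8000

Derivation:
Step 0: x=[5.8000] v=[0.0000]
Step 1: x=[5.2764] v=[-1.7455]
Step 2: x=[4.4005] v=[-2.9198]
Step 3: x=[3.4590] v=[-3.1385]
Step 4: x=[2.7599] v=[-2.3302]
Step 5: x=[2.5321] v=[-0.7592]
Step 6: x=[2.8502] v=[1.0603]
First v>=0 after going negative at step 6, time=1.8000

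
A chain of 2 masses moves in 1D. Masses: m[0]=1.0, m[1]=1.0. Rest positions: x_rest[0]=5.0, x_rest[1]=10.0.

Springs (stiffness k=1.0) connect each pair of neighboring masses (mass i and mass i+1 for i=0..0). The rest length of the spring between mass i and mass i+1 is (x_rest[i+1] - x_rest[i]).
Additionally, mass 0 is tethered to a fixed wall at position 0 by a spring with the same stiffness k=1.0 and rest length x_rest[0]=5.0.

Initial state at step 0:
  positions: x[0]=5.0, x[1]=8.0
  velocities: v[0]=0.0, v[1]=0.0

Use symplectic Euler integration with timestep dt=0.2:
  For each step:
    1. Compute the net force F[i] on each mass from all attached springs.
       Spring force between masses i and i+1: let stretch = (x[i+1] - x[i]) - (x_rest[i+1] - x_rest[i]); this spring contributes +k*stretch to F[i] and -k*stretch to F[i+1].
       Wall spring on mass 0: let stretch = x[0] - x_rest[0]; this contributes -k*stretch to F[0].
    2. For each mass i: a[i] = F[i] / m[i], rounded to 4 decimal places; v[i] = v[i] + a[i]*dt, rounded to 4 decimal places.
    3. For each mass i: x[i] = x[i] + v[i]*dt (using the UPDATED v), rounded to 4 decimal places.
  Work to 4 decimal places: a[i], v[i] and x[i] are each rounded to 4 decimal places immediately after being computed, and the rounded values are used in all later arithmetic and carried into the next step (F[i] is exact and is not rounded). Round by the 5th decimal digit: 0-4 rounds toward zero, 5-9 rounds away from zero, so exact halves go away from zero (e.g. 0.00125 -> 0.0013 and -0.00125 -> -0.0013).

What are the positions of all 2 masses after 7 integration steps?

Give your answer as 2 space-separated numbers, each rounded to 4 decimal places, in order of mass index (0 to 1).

Answer: 3.7716 9.5574

Derivation:
Step 0: x=[5.0000 8.0000] v=[0.0000 0.0000]
Step 1: x=[4.9200 8.0800] v=[-0.4000 0.4000]
Step 2: x=[4.7696 8.2336] v=[-0.7520 0.7680]
Step 3: x=[4.5670 8.4486] v=[-1.0131 1.0752]
Step 4: x=[4.3370 8.7084] v=[-1.1502 1.2989]
Step 5: x=[4.1083 8.9933] v=[-1.1433 1.4246]
Step 6: x=[3.9107 9.2828] v=[-0.9880 1.4476]
Step 7: x=[3.7716 9.5574] v=[-0.6957 1.3732]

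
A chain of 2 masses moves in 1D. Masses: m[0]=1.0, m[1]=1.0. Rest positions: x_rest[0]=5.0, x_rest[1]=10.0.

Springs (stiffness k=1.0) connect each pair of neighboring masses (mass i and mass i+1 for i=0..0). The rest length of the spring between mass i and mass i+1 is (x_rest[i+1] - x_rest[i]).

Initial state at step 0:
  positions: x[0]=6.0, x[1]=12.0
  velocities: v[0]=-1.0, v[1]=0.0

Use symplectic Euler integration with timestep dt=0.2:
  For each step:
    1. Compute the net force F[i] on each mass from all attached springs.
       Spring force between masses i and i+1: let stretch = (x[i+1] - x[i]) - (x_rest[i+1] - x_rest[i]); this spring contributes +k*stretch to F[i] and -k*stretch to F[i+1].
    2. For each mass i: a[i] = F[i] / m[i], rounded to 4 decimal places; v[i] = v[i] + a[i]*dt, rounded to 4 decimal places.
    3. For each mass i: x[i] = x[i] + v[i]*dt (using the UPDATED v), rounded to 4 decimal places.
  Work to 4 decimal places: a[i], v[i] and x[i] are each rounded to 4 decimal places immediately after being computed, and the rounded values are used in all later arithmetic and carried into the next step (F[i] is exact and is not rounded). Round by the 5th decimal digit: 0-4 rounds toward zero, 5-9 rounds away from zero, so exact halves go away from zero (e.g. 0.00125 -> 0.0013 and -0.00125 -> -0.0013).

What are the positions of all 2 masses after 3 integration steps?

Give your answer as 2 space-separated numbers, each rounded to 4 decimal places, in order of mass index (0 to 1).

Step 0: x=[6.0000 12.0000] v=[-1.0000 0.0000]
Step 1: x=[5.8400 11.9600] v=[-0.8000 -0.2000]
Step 2: x=[5.7248 11.8752] v=[-0.5760 -0.4240]
Step 3: x=[5.6556 11.7444] v=[-0.3459 -0.6541]

Answer: 5.6556 11.7444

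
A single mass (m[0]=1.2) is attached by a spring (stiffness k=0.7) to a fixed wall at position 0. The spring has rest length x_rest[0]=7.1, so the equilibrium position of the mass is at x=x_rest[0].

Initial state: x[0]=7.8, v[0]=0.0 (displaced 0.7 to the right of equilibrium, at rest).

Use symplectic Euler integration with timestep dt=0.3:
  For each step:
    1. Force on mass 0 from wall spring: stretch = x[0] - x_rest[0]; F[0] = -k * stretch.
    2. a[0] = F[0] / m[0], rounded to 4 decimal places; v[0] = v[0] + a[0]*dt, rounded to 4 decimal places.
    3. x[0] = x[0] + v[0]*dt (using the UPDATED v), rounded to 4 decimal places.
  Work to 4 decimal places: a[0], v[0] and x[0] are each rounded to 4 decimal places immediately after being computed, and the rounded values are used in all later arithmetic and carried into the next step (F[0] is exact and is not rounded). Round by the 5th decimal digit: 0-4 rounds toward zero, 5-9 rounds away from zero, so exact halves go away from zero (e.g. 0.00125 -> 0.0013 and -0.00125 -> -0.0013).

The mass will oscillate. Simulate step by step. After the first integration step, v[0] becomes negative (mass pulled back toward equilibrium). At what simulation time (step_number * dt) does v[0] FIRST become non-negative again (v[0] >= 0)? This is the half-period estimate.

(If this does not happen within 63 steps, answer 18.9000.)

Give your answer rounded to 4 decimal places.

Step 0: x=[7.8000] v=[0.0000]
Step 1: x=[7.7633] v=[-0.1225]
Step 2: x=[7.6917] v=[-0.2386]
Step 3: x=[7.5890] v=[-0.3422]
Step 4: x=[7.4607] v=[-0.4278]
Step 5: x=[7.3134] v=[-0.4909]
Step 6: x=[7.1549] v=[-0.5283]
Step 7: x=[6.9935] v=[-0.5379]
Step 8: x=[6.8377] v=[-0.5193]
Step 9: x=[6.6957] v=[-0.4734]
Step 10: x=[6.5749] v=[-0.4027]
Step 11: x=[6.4817] v=[-0.3108]
Step 12: x=[6.4209] v=[-0.2026]
Step 13: x=[6.3958] v=[-0.0838]
Step 14: x=[6.4076] v=[0.0394]
First v>=0 after going negative at step 14, time=4.2000

Answer: 4.2000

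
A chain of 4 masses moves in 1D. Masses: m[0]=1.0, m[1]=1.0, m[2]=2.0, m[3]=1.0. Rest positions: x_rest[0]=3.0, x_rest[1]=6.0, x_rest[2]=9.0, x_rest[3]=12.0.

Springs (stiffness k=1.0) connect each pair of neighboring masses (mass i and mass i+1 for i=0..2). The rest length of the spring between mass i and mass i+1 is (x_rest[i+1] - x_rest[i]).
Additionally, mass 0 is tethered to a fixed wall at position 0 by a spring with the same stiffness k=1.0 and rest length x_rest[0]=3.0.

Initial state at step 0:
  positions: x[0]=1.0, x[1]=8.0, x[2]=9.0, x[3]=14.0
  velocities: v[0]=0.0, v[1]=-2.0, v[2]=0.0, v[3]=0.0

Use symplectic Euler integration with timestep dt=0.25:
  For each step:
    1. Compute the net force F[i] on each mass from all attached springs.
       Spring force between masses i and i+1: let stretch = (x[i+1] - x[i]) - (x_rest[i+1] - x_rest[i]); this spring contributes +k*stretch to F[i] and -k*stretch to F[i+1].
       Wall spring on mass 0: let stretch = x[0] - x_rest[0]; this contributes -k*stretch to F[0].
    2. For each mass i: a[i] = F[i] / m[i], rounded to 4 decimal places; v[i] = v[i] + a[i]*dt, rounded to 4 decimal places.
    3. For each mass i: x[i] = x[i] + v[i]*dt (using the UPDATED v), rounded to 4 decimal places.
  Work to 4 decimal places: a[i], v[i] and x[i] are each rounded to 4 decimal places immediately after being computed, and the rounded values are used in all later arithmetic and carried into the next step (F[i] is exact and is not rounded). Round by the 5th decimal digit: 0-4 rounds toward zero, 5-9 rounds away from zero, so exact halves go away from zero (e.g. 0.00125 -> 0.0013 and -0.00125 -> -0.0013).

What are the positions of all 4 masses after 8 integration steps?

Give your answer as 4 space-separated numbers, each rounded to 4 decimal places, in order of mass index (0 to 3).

Step 0: x=[1.0000 8.0000 9.0000 14.0000] v=[0.0000 -2.0000 0.0000 0.0000]
Step 1: x=[1.3750 7.1250 9.1250 13.8750] v=[1.5000 -3.5000 0.5000 -0.5000]
Step 2: x=[2.0235 6.0156 9.3360 13.6406] v=[2.5938 -4.4375 0.8438 -0.9375]
Step 3: x=[2.7950 4.8643 9.5777 13.3247] v=[3.0860 -4.6054 0.9668 -1.2637]
Step 4: x=[3.5212 3.8782 9.7892 12.9621] v=[2.9046 -3.9444 0.8460 -1.4505]
Step 5: x=[4.0496 3.2392 9.9151 12.5887] v=[2.1136 -2.5559 0.5037 -1.4937]
Step 6: x=[4.2743 3.0681 9.9160 12.2357] v=[0.8986 -0.6843 0.0034 -1.4121]
Step 7: x=[4.1564 3.4004 9.7754 11.9252] v=[-0.4715 1.3292 -0.5626 -1.2420]
Step 8: x=[3.7315 4.1784 9.5027 11.6678] v=[-1.6996 3.1120 -1.0908 -1.0295]

Answer: 3.7315 4.1784 9.5027 11.6678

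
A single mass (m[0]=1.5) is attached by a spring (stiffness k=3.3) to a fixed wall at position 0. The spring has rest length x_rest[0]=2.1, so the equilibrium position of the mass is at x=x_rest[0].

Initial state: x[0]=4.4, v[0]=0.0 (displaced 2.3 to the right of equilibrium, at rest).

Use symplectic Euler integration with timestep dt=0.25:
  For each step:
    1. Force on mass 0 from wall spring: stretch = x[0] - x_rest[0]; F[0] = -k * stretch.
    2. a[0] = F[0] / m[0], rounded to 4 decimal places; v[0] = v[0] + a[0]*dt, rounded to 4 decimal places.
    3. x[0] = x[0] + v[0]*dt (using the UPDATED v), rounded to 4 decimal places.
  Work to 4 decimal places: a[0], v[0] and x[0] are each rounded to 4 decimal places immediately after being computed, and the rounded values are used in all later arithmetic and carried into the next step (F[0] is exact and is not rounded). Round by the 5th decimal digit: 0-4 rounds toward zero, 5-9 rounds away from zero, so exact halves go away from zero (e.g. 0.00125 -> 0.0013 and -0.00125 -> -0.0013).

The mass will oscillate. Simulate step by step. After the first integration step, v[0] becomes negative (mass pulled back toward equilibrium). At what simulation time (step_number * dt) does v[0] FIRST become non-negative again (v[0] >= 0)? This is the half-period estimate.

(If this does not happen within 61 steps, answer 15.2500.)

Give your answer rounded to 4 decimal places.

Answer: 2.2500

Derivation:
Step 0: x=[4.4000] v=[0.0000]
Step 1: x=[4.0838] v=[-1.2650]
Step 2: x=[3.4948] v=[-2.3561]
Step 3: x=[2.7140] v=[-3.1233]
Step 4: x=[1.8488] v=[-3.4610]
Step 5: x=[1.0181] v=[-3.3229]
Step 6: x=[0.3361] v=[-2.7279]
Step 7: x=[-0.1034] v=[-1.7578]
Step 8: x=[-0.2399] v=[-0.5459]
Step 9: x=[-0.0546] v=[0.7411]
First v>=0 after going negative at step 9, time=2.2500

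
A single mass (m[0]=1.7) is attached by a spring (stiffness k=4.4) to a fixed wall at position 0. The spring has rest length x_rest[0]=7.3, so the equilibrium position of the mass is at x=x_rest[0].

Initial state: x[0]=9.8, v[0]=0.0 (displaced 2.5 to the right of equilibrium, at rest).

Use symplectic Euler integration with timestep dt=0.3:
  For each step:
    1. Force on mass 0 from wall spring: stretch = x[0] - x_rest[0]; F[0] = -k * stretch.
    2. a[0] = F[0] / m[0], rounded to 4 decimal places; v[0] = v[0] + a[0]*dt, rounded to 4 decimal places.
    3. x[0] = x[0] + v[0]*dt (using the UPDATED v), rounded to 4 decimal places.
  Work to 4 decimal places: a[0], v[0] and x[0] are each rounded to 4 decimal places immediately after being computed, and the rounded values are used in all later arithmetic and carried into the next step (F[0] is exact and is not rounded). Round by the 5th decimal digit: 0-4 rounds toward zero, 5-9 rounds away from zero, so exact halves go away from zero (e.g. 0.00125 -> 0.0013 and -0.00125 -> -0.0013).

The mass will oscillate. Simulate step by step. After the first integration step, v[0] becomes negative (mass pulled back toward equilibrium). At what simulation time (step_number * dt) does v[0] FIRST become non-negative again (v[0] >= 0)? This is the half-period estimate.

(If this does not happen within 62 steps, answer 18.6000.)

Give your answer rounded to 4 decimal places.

Step 0: x=[9.8000] v=[0.0000]
Step 1: x=[9.2176] v=[-1.9412]
Step 2: x=[8.1885] v=[-3.4302]
Step 3: x=[6.9525] v=[-4.1201]
Step 4: x=[5.7974] v=[-3.8503]
Step 5: x=[4.9923] v=[-2.6836]
Step 6: x=[4.7248] v=[-0.8917]
Step 7: x=[5.0572] v=[1.1079]
First v>=0 after going negative at step 7, time=2.1000

Answer: 2.1000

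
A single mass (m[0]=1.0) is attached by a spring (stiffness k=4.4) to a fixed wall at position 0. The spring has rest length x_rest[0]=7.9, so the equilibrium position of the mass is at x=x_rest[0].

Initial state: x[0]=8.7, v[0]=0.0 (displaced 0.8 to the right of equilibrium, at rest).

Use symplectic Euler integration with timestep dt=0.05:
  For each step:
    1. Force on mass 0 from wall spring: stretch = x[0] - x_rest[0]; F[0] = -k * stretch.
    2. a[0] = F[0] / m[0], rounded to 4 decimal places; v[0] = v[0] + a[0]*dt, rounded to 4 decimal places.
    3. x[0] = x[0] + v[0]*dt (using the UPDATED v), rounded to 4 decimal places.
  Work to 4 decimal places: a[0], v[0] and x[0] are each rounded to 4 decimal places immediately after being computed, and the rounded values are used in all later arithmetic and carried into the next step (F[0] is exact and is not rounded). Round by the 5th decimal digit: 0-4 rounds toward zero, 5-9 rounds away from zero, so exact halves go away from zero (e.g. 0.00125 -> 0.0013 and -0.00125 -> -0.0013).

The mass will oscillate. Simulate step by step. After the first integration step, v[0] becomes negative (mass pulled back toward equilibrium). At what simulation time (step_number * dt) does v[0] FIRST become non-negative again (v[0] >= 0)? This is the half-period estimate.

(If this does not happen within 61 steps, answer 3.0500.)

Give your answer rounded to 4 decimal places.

Answer: 1.5000

Derivation:
Step 0: x=[8.7000] v=[0.0000]
Step 1: x=[8.6912] v=[-0.1760]
Step 2: x=[8.6737] v=[-0.3501]
Step 3: x=[8.6477] v=[-0.5203]
Step 4: x=[8.6135] v=[-0.6848]
Step 5: x=[8.5714] v=[-0.8418]
Step 6: x=[8.5219] v=[-0.9895]
Step 7: x=[8.4656] v=[-1.1263]
Step 8: x=[8.4031] v=[-1.2507]
Step 9: x=[8.3350] v=[-1.3614]
Step 10: x=[8.2621] v=[-1.4571]
Step 11: x=[8.1853] v=[-1.5368]
Step 12: x=[8.1053] v=[-1.5996]
Step 13: x=[8.0231] v=[-1.6448]
Step 14: x=[7.9395] v=[-1.6719]
Step 15: x=[7.8555] v=[-1.6806]
Step 16: x=[7.7720] v=[-1.6708]
Step 17: x=[7.6899] v=[-1.6426]
Step 18: x=[7.6101] v=[-1.5964]
Step 19: x=[7.5335] v=[-1.5326]
Step 20: x=[7.4609] v=[-1.4520]
Step 21: x=[7.3931] v=[-1.3554]
Step 22: x=[7.3309] v=[-1.2439]
Step 23: x=[7.2750] v=[-1.1187]
Step 24: x=[7.2259] v=[-0.9812]
Step 25: x=[7.1843] v=[-0.8329]
Step 26: x=[7.1505] v=[-0.6754]
Step 27: x=[7.1250] v=[-0.5105]
Step 28: x=[7.1080] v=[-0.3400]
Step 29: x=[7.0997] v=[-0.1658]
Step 30: x=[7.1002] v=[0.0103]
First v>=0 after going negative at step 30, time=1.5000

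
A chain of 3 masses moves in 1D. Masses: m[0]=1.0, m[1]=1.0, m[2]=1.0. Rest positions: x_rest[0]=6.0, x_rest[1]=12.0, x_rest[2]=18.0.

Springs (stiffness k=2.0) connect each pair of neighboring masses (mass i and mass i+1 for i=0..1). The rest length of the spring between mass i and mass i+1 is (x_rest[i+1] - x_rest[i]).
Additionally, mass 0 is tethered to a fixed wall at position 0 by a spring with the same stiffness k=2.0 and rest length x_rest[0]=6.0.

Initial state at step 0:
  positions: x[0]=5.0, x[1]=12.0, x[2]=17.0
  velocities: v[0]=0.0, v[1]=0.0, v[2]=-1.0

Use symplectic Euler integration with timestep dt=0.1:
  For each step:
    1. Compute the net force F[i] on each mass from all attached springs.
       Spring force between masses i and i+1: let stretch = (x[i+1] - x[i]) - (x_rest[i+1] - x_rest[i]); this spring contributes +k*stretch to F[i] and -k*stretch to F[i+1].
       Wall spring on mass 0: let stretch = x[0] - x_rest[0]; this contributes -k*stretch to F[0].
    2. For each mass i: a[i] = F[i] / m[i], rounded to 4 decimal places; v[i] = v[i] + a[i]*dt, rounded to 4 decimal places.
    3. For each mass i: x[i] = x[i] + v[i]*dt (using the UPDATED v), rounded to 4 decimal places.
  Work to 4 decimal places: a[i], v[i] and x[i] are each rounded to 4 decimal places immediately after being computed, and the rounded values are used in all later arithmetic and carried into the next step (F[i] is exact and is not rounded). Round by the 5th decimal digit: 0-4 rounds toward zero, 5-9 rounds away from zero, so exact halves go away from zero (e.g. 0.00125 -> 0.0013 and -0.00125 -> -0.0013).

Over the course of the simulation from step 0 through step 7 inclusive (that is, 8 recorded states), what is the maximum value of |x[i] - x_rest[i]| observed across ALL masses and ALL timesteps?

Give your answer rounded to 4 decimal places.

Step 0: x=[5.0000 12.0000 17.0000] v=[0.0000 0.0000 -1.0000]
Step 1: x=[5.0400 11.9600 16.9200] v=[0.4000 -0.4000 -0.8000]
Step 2: x=[5.1176 11.8808 16.8608] v=[0.7760 -0.7920 -0.5920]
Step 3: x=[5.2281 11.7659 16.8220] v=[1.1051 -1.1486 -0.3880]
Step 4: x=[5.3648 11.6214 16.8021] v=[1.3670 -1.4449 -0.1992]
Step 5: x=[5.5193 11.4554 16.7986] v=[1.5454 -1.6601 -0.0353]
Step 6: x=[5.6822 11.2775 16.8082] v=[1.6288 -1.7787 0.0961]
Step 7: x=[5.8433 11.0983 16.8272] v=[1.6114 -1.7916 0.1900]
Max displacement = 1.2014

Answer: 1.2014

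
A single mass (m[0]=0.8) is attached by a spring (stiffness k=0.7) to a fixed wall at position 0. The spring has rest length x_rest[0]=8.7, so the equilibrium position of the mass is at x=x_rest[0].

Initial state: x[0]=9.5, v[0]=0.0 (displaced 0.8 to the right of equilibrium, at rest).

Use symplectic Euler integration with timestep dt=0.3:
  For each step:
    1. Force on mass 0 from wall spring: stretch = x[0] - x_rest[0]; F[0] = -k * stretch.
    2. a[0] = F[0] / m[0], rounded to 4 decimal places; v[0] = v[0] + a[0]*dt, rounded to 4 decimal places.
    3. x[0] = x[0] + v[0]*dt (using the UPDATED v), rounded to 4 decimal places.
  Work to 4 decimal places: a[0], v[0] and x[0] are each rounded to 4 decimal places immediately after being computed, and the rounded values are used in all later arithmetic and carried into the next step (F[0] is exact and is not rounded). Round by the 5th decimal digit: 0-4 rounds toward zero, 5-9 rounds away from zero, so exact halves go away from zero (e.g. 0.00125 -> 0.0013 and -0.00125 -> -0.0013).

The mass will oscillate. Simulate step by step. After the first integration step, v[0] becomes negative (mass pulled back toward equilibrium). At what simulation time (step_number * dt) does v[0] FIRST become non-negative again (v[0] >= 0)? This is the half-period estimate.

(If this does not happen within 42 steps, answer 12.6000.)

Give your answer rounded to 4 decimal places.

Step 0: x=[9.5000] v=[0.0000]
Step 1: x=[9.4370] v=[-0.2100]
Step 2: x=[9.3160] v=[-0.4035]
Step 3: x=[9.1464] v=[-0.5652]
Step 4: x=[8.9417] v=[-0.6824]
Step 5: x=[8.7179] v=[-0.7459]
Step 6: x=[8.4927] v=[-0.7506]
Step 7: x=[8.2838] v=[-0.6962]
Step 8: x=[8.1077] v=[-0.5869]
Step 9: x=[7.9783] v=[-0.4314]
Step 10: x=[7.9057] v=[-0.2420]
Step 11: x=[7.8957] v=[-0.0335]
Step 12: x=[7.9490] v=[0.1776]
First v>=0 after going negative at step 12, time=3.6000

Answer: 3.6000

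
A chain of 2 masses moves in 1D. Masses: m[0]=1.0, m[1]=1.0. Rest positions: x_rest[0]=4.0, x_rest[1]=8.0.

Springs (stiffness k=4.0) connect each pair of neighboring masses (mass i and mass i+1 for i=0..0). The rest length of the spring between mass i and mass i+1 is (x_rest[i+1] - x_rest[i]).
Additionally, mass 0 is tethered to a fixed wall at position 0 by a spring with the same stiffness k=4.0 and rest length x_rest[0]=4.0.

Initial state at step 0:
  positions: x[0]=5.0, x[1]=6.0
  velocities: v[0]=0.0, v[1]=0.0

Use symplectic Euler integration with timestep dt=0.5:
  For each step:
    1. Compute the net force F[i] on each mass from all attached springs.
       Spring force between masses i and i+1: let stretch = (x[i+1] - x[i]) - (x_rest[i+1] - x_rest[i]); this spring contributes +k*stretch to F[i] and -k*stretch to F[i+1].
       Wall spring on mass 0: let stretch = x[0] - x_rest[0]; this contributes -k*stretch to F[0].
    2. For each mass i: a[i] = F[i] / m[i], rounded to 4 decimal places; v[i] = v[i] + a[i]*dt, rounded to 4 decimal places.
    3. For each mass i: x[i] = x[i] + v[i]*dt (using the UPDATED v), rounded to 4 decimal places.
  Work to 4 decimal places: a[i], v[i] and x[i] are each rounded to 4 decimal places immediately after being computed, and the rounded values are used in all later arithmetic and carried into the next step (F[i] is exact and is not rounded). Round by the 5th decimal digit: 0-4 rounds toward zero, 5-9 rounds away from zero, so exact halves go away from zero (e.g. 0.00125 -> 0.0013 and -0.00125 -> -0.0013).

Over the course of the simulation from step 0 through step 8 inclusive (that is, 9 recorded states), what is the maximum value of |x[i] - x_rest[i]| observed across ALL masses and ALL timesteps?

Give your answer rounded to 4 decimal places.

Step 0: x=[5.0000 6.0000] v=[0.0000 0.0000]
Step 1: x=[1.0000 9.0000] v=[-8.0000 6.0000]
Step 2: x=[4.0000 8.0000] v=[6.0000 -2.0000]
Step 3: x=[7.0000 7.0000] v=[6.0000 -2.0000]
Step 4: x=[3.0000 10.0000] v=[-8.0000 6.0000]
Step 5: x=[3.0000 10.0000] v=[0.0000 0.0000]
Step 6: x=[7.0000 7.0000] v=[8.0000 -6.0000]
Step 7: x=[4.0000 8.0000] v=[-6.0000 2.0000]
Step 8: x=[1.0000 9.0000] v=[-6.0000 2.0000]
Max displacement = 3.0000

Answer: 3.0000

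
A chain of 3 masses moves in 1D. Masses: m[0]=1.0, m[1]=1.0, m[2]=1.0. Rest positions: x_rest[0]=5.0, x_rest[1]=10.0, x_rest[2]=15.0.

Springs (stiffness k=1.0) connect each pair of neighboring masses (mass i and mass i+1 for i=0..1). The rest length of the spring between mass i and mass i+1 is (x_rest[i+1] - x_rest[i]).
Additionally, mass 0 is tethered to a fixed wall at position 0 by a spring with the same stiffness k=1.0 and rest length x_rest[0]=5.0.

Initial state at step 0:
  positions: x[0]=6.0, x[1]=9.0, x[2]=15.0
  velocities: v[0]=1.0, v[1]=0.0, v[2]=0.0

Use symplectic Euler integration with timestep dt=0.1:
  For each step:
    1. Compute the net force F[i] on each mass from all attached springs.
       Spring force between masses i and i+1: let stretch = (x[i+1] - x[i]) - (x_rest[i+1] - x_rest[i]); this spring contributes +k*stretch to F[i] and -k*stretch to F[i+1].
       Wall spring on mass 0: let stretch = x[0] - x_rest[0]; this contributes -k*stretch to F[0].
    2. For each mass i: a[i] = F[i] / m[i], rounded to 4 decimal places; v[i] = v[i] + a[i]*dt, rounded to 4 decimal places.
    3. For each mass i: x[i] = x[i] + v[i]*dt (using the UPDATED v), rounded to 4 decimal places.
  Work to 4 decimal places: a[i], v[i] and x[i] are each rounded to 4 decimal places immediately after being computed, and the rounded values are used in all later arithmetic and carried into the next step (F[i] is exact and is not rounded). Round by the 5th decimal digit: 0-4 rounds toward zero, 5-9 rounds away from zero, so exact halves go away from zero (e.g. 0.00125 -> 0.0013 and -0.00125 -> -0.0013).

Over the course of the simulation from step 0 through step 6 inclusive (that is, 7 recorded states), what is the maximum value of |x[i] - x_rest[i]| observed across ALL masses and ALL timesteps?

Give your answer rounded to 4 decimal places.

Answer: 1.1165

Derivation:
Step 0: x=[6.0000 9.0000 15.0000] v=[1.0000 0.0000 0.0000]
Step 1: x=[6.0700 9.0300 14.9900] v=[0.7000 0.3000 -0.1000]
Step 2: x=[6.1089 9.0900 14.9704] v=[0.3890 0.6000 -0.1960]
Step 3: x=[6.1165 9.1790 14.9420] v=[0.0762 0.8899 -0.2840]
Step 4: x=[6.0936 9.2950 14.9060] v=[-0.2292 1.1600 -0.3603]
Step 5: x=[6.0418 9.4351 14.8639] v=[-0.5184 1.4010 -0.4214]
Step 6: x=[5.9635 9.5956 14.8175] v=[-0.7833 1.6046 -0.4643]
Max displacement = 1.1165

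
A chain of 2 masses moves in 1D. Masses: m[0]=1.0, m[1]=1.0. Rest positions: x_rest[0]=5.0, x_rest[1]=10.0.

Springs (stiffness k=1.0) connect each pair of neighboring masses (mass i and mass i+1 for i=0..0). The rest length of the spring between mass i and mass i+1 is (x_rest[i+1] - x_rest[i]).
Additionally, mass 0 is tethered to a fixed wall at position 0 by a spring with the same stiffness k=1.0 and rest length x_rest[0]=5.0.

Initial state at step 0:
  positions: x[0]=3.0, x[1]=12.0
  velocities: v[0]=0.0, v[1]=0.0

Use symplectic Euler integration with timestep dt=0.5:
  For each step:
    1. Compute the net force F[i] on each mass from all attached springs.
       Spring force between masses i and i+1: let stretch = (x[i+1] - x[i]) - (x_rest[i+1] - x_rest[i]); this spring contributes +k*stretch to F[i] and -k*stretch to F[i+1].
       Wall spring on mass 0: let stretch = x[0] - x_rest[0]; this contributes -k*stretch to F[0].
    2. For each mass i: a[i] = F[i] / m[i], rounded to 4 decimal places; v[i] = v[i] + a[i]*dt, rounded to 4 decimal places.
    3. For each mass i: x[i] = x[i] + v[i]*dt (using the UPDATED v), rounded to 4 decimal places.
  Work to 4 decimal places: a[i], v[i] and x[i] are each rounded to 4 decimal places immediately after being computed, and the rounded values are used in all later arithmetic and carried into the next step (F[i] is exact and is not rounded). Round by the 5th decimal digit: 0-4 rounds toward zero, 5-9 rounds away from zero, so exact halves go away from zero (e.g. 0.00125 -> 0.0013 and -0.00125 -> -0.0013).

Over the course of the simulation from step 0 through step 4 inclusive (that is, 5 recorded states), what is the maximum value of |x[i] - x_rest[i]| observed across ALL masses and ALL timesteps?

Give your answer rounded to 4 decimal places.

Answer: 2.6563

Derivation:
Step 0: x=[3.0000 12.0000] v=[0.0000 0.0000]
Step 1: x=[4.5000 11.0000] v=[3.0000 -2.0000]
Step 2: x=[6.5000 9.6250] v=[4.0000 -2.7500]
Step 3: x=[7.6563 8.7188] v=[2.3125 -1.8125]
Step 4: x=[7.1641 8.7970] v=[-0.9844 0.1563]
Max displacement = 2.6563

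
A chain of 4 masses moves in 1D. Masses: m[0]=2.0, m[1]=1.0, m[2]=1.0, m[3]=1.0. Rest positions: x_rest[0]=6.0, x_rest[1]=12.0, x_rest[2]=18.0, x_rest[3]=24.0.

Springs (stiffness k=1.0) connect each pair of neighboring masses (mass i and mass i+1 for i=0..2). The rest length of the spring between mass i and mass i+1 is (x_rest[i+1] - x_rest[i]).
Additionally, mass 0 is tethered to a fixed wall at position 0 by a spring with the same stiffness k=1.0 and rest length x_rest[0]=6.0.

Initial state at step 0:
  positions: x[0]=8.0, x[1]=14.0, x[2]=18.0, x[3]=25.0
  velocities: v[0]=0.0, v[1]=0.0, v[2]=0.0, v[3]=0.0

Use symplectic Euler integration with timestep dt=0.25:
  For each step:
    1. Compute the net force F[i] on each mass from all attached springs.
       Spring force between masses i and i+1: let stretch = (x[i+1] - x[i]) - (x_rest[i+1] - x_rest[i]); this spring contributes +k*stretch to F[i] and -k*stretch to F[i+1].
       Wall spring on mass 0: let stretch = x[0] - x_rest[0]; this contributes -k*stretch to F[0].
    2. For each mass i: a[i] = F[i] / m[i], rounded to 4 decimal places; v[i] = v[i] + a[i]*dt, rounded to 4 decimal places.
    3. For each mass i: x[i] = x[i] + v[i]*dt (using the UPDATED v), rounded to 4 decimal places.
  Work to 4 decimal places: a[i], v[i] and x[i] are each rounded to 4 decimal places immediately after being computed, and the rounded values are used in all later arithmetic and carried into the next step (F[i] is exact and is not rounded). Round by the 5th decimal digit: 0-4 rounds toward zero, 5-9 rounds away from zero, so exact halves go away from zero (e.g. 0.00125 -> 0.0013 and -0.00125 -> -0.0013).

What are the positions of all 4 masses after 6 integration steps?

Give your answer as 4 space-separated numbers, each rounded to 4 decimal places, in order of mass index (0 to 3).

Step 0: x=[8.0000 14.0000 18.0000 25.0000] v=[0.0000 0.0000 0.0000 0.0000]
Step 1: x=[7.9375 13.8750 18.1875 24.9375] v=[-0.2500 -0.5000 0.7500 -0.2500]
Step 2: x=[7.8125 13.6484 18.5274 24.8281] v=[-0.5000 -0.9063 1.3594 -0.4375]
Step 3: x=[7.6257 13.3620 18.9561 24.6999] v=[-0.7471 -1.1455 1.7148 -0.5127]
Step 4: x=[7.3799 13.0667 19.3942 24.5877] v=[-0.9833 -1.1811 1.7522 -0.4487]
Step 5: x=[7.0812 12.8115 19.7614 24.5259] v=[-1.1950 -1.0209 1.4687 -0.2471]
Step 6: x=[6.7402 12.6325 19.9920 24.5414] v=[-1.3639 -0.7160 0.9224 0.0618]

Answer: 6.7402 12.6325 19.9920 24.5414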